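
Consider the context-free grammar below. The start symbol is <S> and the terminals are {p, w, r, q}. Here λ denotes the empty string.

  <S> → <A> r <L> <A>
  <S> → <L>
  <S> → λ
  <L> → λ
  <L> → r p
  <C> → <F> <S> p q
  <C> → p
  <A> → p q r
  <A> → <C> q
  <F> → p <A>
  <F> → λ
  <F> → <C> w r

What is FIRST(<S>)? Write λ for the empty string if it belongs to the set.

FIRST(<L>): from <L>→λ we get {λ}; from <L>→r p we get {r}. So FIRST(<L>) = {λ, r}.
FIRST(<S>): from <S>→<A> r <L> <A> we get {p, r}; from <S>→<L> we get {λ, r}; from <S>→λ we get {λ}. So FIRST(<S>) = {λ, p, r}.
FIRST(<C>): from <C>→<F> <S> p q we get {p, r}; from <C>→p we get {p}. So FIRST(<C>) = {p, r}.
FIRST(<A>): from <A>→p q r we get {p}; from <A>→<C> q we get {p, r}. So FIRST(<A>) = {p, r}.
FIRST(<F>): from <F>→p <A> we get {p}; from <F>→λ we get {λ}; from <F>→<C> w r we get {p, r}. So FIRST(<F>) = {λ, p, r}.

{λ, p, r}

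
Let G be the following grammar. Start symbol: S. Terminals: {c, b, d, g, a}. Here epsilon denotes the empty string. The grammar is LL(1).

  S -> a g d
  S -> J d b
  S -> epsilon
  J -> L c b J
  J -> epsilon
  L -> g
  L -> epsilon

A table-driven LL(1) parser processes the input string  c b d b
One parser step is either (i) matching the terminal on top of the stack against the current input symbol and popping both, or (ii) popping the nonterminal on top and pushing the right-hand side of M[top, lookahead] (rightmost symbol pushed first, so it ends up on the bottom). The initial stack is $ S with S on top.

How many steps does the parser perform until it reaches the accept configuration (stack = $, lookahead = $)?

8

     Stack          Input      Action
  1  $ S            c b d b $  expand S -> J d b
  2  $ b d J        c b d b $  expand J -> L c b J
  3  $ b d J b c L  c b d b $  expand L -> epsilon
  4  $ b d J b c    c b d b $  match c
  5  $ b d J b      b d b $    match b
  6  $ b d J        d b $      expand J -> epsilon
  7  $ b d          d b $      match d
  8  $ b            b $        match b
Accept reached after 8 steps.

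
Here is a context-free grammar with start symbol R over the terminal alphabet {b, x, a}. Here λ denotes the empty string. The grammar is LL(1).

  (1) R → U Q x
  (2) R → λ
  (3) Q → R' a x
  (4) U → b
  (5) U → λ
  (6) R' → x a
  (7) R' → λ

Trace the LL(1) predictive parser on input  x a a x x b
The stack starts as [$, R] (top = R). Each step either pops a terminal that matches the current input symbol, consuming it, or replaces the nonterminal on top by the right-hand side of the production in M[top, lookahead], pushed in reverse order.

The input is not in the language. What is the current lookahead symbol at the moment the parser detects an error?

step 1: stack=$ R  input=x a a x x b $  — expand R → U Q x
step 2: stack=$ x Q U  input=x a a x x b $  — expand U → λ
step 3: stack=$ x Q  input=x a a x x b $  — expand Q → R' a x
step 4: stack=$ x x a R'  input=x a a x x b $  — expand R' → x a
step 5: stack=$ x x a a x  input=x a a x x b $  — match x
step 6: stack=$ x x a a  input=a a x x b $  — match a
step 7: stack=$ x x a  input=a x x b $  — match a
step 8: stack=$ x x  input=x x b $  — match x
step 9: stack=$ x  input=x b $  — match x
step 10: stack=$  input=b $  — error: stack empty but input remains

b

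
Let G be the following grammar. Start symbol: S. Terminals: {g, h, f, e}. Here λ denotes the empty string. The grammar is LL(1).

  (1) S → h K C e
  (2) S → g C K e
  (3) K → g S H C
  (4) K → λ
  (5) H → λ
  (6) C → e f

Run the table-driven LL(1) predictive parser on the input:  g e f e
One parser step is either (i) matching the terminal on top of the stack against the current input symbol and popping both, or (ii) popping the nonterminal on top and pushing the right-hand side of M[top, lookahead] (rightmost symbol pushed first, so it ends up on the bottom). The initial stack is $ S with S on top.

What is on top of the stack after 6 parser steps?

step 1: stack=$ S  input=g e f e $  — expand S → g C K e
step 2: stack=$ e K C g  input=g e f e $  — match g
step 3: stack=$ e K C  input=e f e $  — expand C → e f
step 4: stack=$ e K f e  input=e f e $  — match e
step 5: stack=$ e K f  input=f e $  — match f
step 6: stack=$ e K  input=e $  — expand K → λ
Stack after step 6: $ e (top = e).

e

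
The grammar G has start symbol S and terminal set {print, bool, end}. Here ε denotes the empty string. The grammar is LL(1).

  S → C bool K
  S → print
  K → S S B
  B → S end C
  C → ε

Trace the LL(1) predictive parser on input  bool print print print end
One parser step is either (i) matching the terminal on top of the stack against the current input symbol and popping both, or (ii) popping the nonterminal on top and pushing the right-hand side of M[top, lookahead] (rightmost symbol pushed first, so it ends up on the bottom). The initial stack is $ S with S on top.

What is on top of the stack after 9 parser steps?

S

     Stack        Input                         Action
  1  $ S          bool print print print end $  expand S → C bool K
  2  $ K bool C   bool print print print end $  expand C → ε
  3  $ K bool     bool print print print end $  match bool
  4  $ K          print print print end $       expand K → S S B
  5  $ B S S      print print print end $       expand S → print
  6  $ B S print  print print print end $       match print
  7  $ B S        print print end $             expand S → print
  8  $ B print    print print end $             match print
  9  $ B          print end $                   expand B → S end C
Stack after step 9: $ C end S (top = S).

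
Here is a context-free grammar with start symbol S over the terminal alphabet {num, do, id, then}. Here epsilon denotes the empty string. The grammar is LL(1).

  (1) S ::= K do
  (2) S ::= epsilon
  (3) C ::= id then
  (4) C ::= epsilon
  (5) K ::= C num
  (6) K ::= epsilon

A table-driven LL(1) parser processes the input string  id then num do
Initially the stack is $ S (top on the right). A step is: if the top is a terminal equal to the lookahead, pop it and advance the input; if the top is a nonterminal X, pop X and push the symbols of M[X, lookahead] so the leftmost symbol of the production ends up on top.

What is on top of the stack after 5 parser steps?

num

step 1: stack=$ S  input=id then num do $  — expand S ::= K do
step 2: stack=$ do K  input=id then num do $  — expand K ::= C num
step 3: stack=$ do num C  input=id then num do $  — expand C ::= id then
step 4: stack=$ do num then id  input=id then num do $  — match id
step 5: stack=$ do num then  input=then num do $  — match then
Stack after step 5: $ do num (top = num).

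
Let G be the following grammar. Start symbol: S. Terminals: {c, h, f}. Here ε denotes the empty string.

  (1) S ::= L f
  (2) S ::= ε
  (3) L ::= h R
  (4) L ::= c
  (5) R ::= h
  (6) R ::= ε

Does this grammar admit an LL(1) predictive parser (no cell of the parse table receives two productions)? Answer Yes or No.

FIRST(S) = {ε, c, h}
FIRST(L) = {c, h}
FIRST(R) = {ε, h}
FOLLOW(S) = {$}
FOLLOW(L) = {f}
FOLLOW(R) = {f}
Each cell of M receives at most one production.

Yes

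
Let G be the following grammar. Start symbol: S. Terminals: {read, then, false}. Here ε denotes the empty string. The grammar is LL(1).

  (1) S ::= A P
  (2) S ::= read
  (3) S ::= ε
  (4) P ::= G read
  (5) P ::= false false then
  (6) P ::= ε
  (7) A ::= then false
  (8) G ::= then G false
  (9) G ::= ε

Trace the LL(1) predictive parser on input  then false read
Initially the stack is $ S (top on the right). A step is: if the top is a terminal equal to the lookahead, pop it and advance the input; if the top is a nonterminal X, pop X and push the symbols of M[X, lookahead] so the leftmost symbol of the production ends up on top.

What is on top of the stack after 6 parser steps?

read

     Stack           Input              Action
  1  $ S             then false read $  expand S ::= A P
  2  $ P A           then false read $  expand A ::= then false
  3  $ P false then  then false read $  match then
  4  $ P false       false read $       match false
  5  $ P             read $             expand P ::= G read
  6  $ read G        read $             expand G ::= ε
Stack after step 6: $ read (top = read).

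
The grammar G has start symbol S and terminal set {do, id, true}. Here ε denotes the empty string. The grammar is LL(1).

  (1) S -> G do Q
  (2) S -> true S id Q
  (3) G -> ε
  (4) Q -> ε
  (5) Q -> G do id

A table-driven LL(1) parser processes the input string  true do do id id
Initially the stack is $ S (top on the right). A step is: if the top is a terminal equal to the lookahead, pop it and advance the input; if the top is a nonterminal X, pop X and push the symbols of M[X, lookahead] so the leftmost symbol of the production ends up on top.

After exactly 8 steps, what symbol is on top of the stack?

step 1: stack=$ S  input=true do do id id $  — expand S -> true S id Q
step 2: stack=$ Q id S true  input=true do do id id $  — match true
step 3: stack=$ Q id S  input=do do id id $  — expand S -> G do Q
step 4: stack=$ Q id Q do G  input=do do id id $  — expand G -> ε
step 5: stack=$ Q id Q do  input=do do id id $  — match do
step 6: stack=$ Q id Q  input=do id id $  — expand Q -> G do id
step 7: stack=$ Q id id do G  input=do id id $  — expand G -> ε
step 8: stack=$ Q id id do  input=do id id $  — match do
Stack after step 8: $ Q id id (top = id).

id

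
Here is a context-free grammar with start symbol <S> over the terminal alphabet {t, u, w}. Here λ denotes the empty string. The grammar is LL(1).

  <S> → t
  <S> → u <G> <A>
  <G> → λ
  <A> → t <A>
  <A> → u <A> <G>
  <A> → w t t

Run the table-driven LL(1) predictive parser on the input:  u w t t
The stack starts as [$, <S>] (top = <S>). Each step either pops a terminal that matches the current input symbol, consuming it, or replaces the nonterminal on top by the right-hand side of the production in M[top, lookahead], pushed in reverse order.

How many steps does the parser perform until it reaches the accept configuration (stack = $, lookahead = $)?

7

     Stack        Input      Action
  1  $ <S>        u w t t $  expand <S> → u <G> <A>
  2  $ <A> <G> u  u w t t $  match u
  3  $ <A> <G>    w t t $    expand <G> → λ
  4  $ <A>        w t t $    expand <A> → w t t
  5  $ t t w      w t t $    match w
  6  $ t t        t t $      match t
  7  $ t          t $        match t
Accept reached after 7 steps.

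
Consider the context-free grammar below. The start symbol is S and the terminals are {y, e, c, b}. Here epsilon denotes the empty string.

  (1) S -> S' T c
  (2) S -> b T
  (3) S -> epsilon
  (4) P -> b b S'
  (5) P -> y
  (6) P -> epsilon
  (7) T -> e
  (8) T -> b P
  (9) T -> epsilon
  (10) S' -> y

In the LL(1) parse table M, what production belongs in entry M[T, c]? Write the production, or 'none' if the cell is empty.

FIRST(P) = {epsilon, b, y}
FIRST(T) = {epsilon, b, e}
FIRST(S') = {y}
FIRST(S) = {epsilon, b, y}  (via S' T c)
FOLLOW(S) includes $ since S is the start symbol.
FOLLOW(S): S appears on no right-hand side. Thus FOLLOW(S) = {$}.
FOLLOW(T): in S->S' T c, T is followed by c with FIRST {c}; in S->b T, the suffix after T is empty, so FOLLOW(T) ⊇ FOLLOW(S) = {$}. Thus FOLLOW(T) = {$, c}.
For T -> e: FIRST(e) = {e}, so it goes in M[T, t] for t ∈ {e}.
For T -> b P: FIRST(b P) = {b}, so it goes in M[T, t] for t ∈ {b}.
For T -> epsilon: FIRST(epsilon) = {epsilon}, so it goes in M[T, t] for t ∈ {}; since epsilon ∈ FIRST, also for every t ∈ FOLLOW(T) = {$, c}.

T -> epsilon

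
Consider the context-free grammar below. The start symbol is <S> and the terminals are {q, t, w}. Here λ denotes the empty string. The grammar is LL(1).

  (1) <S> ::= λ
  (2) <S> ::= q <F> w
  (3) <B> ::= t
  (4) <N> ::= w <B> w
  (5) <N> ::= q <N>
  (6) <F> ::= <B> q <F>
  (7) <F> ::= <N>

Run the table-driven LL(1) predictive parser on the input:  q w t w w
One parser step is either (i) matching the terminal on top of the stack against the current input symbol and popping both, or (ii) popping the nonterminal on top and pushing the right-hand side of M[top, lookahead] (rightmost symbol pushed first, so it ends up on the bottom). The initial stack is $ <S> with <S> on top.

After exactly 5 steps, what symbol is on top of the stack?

<B>

step 1: stack=$ <S>  input=q w t w w $  — expand <S> ::= q <F> w
step 2: stack=$ w <F> q  input=q w t w w $  — match q
step 3: stack=$ w <F>  input=w t w w $  — expand <F> ::= <N>
step 4: stack=$ w <N>  input=w t w w $  — expand <N> ::= w <B> w
step 5: stack=$ w w <B> w  input=w t w w $  — match w
Stack after step 5: $ w w <B> (top = <B>).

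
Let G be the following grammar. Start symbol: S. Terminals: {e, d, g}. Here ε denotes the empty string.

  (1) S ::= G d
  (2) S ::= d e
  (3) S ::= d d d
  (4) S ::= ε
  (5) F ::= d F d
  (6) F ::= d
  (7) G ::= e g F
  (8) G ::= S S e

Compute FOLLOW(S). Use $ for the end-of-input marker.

{$, d, e}

FIRST(F): from F::=d F d we get {d}; from F::=d we get {d}. So FIRST(F) = {d}.
FIRST(S): from S::=G d we get {d, e}; from S::=d e we get {d}; from S::=d d d we get {d}; from S::=ε we get {ε}. So FIRST(S) = {ε, d, e}.
FIRST(G): from G::=e g F we get {e}; from G::=S S e we get {d, e}. So FIRST(G) = {d, e}.
FOLLOW(S) includes $ since S is the start symbol.
FOLLOW(S): in G::=S S e (occurrence 1), S is followed by S e with FIRST {d, e}; in G::=S S e (occurrence 2), S is followed by e with FIRST {e}. Thus FOLLOW(S) = {$, d, e}.
FOLLOW(G): in S::=G d, G is followed by d with FIRST {d}. Thus FOLLOW(G) = {d}.
FOLLOW(F): in F::=d F d, F is followed by d with FIRST {d}; in G::=e g F, the suffix after F is empty, so FOLLOW(F) ⊇ FOLLOW(G) = {d}. Thus FOLLOW(F) = {d}.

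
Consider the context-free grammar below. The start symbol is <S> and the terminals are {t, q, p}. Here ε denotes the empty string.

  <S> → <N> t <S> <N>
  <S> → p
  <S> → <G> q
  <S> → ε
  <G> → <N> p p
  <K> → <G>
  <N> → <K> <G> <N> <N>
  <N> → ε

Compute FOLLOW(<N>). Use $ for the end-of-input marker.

FIRST(<S>): from <S>→<N> t <S> <N> we get {p, t}; from <S>→p we get {p}; from <S>→<G> q we get {p}; from <S>→ε we get {ε}. So FIRST(<S>) = {ε, p, t}.
FIRST(<G>): from <G>→<N> p p we get {p}. So FIRST(<G>) = {p}.
FIRST(<K>): from <K>→<G> we get {p}. So FIRST(<K>) = {p}.
FIRST(<N>): from <N>→<K> <G> <N> <N> we get {p}; from <N>→ε we get {ε}. So FIRST(<N>) = {ε, p}.
FOLLOW(<S>) includes $ since <S> is the start symbol.
FOLLOW(<S>): in <S>→<N> t <S> <N>, <S> is followed by <N> with FIRST {ε, p}; in <S>→<N> t <S> <N>, the suffix after <S> is nullable (adds nothing new). Thus FOLLOW(<S>) = {$, p}.
FOLLOW(<K>): in <N>→<K> <G> <N> <N>, <K> is followed by <G> <N> <N> with FIRST {p}. Thus FOLLOW(<K>) = {p}.
FOLLOW(<N>): in <S>→<N> t <S> <N> (occurrence 1), <N> is followed by t <S> <N> with FIRST {t}; in <S>→<N> t <S> <N> (occurrence 2), the suffix after <N> is empty, so FOLLOW(<N>) ⊇ FOLLOW(<S>) = {$, p}; in <G>→<N> p p, <N> is followed by p p with FIRST {p}; in <N>→<K> <G> <N> <N> (occurrence 1), <N> is followed by <N> with FIRST {ε, p}; in <N>→<K> <G> <N> <N> (occurrence 1), the suffix after <N> is nullable (adds nothing new); in <N>→<K> <G> <N> <N> (occurrence 2), the suffix after <N> is empty (adds nothing new). Thus FOLLOW(<N>) = {$, p, t}.
FOLLOW(<G>): in <S>→<G> q, <G> is followed by q with FIRST {q}; in <K>→<G>, the suffix after <G> is empty, so FOLLOW(<G>) ⊇ FOLLOW(<K>) = {p}; in <N>→<K> <G> <N> <N>, <G> is followed by <N> <N> with FIRST {ε, p}; in <N>→<K> <G> <N> <N>, the suffix after <G> is nullable, so FOLLOW(<G>) ⊇ FOLLOW(<N>) = {$, p, t}. Thus FOLLOW(<G>) = {$, p, q, t}.

{$, p, t}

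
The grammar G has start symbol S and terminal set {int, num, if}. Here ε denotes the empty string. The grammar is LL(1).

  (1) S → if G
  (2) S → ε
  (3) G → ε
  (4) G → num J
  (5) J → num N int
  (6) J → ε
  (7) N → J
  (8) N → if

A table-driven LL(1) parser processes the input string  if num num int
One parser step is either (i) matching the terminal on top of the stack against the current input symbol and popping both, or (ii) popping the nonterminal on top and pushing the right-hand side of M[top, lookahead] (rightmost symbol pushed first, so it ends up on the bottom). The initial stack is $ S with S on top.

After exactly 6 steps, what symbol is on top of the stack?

     Stack        Input             Action
  1  $ S          if num num int $  expand S → if G
  2  $ G if       if num num int $  match if
  3  $ G          num num int $     expand G → num J
  4  $ J num      num num int $     match num
  5  $ J          num int $         expand J → num N int
  6  $ int N num  num int $         match num
Stack after step 6: $ int N (top = N).

N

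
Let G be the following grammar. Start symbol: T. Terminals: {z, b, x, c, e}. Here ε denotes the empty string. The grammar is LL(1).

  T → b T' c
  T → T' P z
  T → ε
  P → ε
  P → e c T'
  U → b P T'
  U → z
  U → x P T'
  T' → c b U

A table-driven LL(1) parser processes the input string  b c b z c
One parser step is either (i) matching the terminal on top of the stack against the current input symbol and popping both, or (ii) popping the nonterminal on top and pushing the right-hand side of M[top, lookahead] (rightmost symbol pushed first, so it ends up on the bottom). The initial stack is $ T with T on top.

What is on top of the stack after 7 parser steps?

c

step 1: stack=$ T  input=b c b z c $  — expand T → b T' c
step 2: stack=$ c T' b  input=b c b z c $  — match b
step 3: stack=$ c T'  input=c b z c $  — expand T' → c b U
step 4: stack=$ c U b c  input=c b z c $  — match c
step 5: stack=$ c U b  input=b z c $  — match b
step 6: stack=$ c U  input=z c $  — expand U → z
step 7: stack=$ c z  input=z c $  — match z
Stack after step 7: $ c (top = c).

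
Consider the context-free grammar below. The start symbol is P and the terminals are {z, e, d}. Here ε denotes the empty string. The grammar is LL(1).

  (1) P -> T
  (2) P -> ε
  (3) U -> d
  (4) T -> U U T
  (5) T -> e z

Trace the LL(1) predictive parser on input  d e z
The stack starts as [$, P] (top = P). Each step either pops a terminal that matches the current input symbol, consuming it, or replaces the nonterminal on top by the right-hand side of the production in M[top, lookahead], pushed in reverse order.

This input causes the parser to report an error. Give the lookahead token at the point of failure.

     Stack    Input    Action
  1  $ P      d e z $  expand P -> T
  2  $ T      d e z $  expand T -> U U T
  3  $ T U U  d e z $  expand U -> d
  4  $ T U d  d e z $  match d
  5  $ T U    e z $    error: M[U, e] is empty

e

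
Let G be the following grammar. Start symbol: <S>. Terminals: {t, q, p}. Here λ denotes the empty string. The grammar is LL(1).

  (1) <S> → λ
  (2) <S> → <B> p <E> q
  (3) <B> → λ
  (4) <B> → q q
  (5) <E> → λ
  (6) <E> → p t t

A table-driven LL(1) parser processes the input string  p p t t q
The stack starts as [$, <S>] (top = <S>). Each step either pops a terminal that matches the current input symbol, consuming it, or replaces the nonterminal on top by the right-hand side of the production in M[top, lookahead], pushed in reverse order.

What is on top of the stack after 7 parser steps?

q

step 1: stack=$ <S>  input=p p t t q $  — expand <S> → <B> p <E> q
step 2: stack=$ q <E> p <B>  input=p p t t q $  — expand <B> → λ
step 3: stack=$ q <E> p  input=p p t t q $  — match p
step 4: stack=$ q <E>  input=p t t q $  — expand <E> → p t t
step 5: stack=$ q t t p  input=p t t q $  — match p
step 6: stack=$ q t t  input=t t q $  — match t
step 7: stack=$ q t  input=t q $  — match t
Stack after step 7: $ q (top = q).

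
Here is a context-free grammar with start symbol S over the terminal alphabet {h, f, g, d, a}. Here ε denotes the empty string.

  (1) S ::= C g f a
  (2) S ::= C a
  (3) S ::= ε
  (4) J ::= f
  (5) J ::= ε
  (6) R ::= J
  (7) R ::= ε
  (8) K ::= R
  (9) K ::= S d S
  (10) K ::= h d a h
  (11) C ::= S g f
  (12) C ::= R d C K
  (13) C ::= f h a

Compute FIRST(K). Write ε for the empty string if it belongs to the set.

FIRST(J): from J::=f we get {f}; from J::=ε we get {ε}. So FIRST(J) = {ε, f}.
FIRST(R): from R::=J we get {ε, f}; from R::=ε we get {ε}. So FIRST(R) = {ε, f}.
FIRST(S): from S::=C g f a we get {d, f, g}; from S::=C a we get {d, f, g}; from S::=ε we get {ε}. So FIRST(S) = {ε, d, f, g}.
FIRST(K): from K::=R we get {ε, f}; from K::=S d S we get {d, f, g}; from K::=h d a h we get {h}. So FIRST(K) = {ε, d, f, g, h}.
FIRST(C): from C::=S g f we get {d, f, g}; from C::=R d C K we get {d, f}; from C::=f h a we get {f}. So FIRST(C) = {d, f, g}.

{ε, d, f, g, h}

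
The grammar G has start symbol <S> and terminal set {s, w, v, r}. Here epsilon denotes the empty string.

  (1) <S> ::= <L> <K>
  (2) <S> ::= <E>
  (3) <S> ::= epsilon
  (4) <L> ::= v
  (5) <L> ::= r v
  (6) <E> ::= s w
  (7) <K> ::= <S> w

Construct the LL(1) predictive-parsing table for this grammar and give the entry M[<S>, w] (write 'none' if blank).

FIRST(<L>): from <L>::=v we get {v}; from <L>::=r v we get {r}. So FIRST(<L>) = {r, v}.
FIRST(<E>): from <E>::=s w we get {s}. So FIRST(<E>) = {s}.
FIRST(<S>): from <S>::=<L> <K> we get {r, v}; from <S>::=<E> we get {s}; from <S>::=epsilon we get {epsilon}. So FIRST(<S>) = {epsilon, r, s, v}.
FIRST(<K>): from <K>::=<S> w we get {r, s, v, w}. So FIRST(<K>) = {r, s, v, w}.
FOLLOW(<S>) includes $ since <S> is the start symbol.
FOLLOW(<S>): in <K>::=<S> w, <S> is followed by w with FIRST {w}. Thus FOLLOW(<S>) = {$, w}.
For <S> ::= <L> <K>: FIRST(<L> <K>) = {r, v}, so it goes in M[<S>, t] for t ∈ {r, v}.
For <S> ::= <E>: FIRST(<E>) = {s}, so it goes in M[<S>, t] for t ∈ {s}.
For <S> ::= epsilon: FIRST(epsilon) = {epsilon}, so it goes in M[<S>, t] for t ∈ {}; since epsilon ∈ FIRST, also for every t ∈ FOLLOW(<S>) = {$, w}.

<S> ::= epsilon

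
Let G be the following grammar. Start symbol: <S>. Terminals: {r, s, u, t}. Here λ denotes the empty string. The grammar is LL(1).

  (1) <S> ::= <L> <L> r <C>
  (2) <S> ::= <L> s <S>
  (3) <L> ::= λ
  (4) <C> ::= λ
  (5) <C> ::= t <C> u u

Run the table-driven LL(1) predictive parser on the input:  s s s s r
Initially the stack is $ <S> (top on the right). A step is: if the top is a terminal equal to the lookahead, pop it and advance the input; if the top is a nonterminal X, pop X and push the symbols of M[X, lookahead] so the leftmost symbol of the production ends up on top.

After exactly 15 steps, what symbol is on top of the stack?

      Stack            Input        Action
   1  $ <S>            s s s s r $  expand <S> ::= <L> s <S>
   2  $ <S> s <L>      s s s s r $  expand <L> ::= λ
   3  $ <S> s          s s s s r $  match s
   4  $ <S>            s s s r $    expand <S> ::= <L> s <S>
   5  $ <S> s <L>      s s s r $    expand <L> ::= λ
   6  $ <S> s          s s s r $    match s
   7  $ <S>            s s r $      expand <S> ::= <L> s <S>
   8  $ <S> s <L>      s s r $      expand <L> ::= λ
   9  $ <S> s          s s r $      match s
  10  $ <S>            s r $        expand <S> ::= <L> s <S>
  11  $ <S> s <L>      s r $        expand <L> ::= λ
  12  $ <S> s          s r $        match s
  13  $ <S>            r $          expand <S> ::= <L> <L> r <C>
  14  $ <C> r <L> <L>  r $          expand <L> ::= λ
  15  $ <C> r <L>      r $          expand <L> ::= λ
Stack after step 15: $ <C> r (top = r).

r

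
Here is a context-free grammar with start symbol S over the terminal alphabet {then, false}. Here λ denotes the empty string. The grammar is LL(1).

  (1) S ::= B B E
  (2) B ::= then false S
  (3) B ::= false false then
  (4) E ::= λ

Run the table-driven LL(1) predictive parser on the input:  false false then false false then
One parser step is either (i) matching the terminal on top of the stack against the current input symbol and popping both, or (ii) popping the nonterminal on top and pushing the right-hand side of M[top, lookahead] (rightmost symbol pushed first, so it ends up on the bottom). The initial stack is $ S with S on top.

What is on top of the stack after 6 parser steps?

false

step 1: stack=$ S  input=false false then false false then $  — expand S ::= B B E
step 2: stack=$ E B B  input=false false then false false then $  — expand B ::= false false then
step 3: stack=$ E B then false false  input=false false then false false then $  — match false
step 4: stack=$ E B then false  input=false then false false then $  — match false
step 5: stack=$ E B then  input=then false false then $  — match then
step 6: stack=$ E B  input=false false then $  — expand B ::= false false then
Stack after step 6: $ E then false false (top = false).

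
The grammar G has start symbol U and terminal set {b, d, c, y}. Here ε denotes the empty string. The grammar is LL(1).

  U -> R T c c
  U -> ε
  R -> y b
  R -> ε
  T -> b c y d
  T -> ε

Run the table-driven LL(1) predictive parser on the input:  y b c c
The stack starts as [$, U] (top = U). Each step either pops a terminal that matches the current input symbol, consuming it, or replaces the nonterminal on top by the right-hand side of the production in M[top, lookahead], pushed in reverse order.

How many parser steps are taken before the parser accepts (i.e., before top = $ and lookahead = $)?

7

step 1: stack=$ U  input=y b c c $  — expand U -> R T c c
step 2: stack=$ c c T R  input=y b c c $  — expand R -> y b
step 3: stack=$ c c T b y  input=y b c c $  — match y
step 4: stack=$ c c T b  input=b c c $  — match b
step 5: stack=$ c c T  input=c c $  — expand T -> ε
step 6: stack=$ c c  input=c c $  — match c
step 7: stack=$ c  input=c $  — match c
Accept reached after 7 steps.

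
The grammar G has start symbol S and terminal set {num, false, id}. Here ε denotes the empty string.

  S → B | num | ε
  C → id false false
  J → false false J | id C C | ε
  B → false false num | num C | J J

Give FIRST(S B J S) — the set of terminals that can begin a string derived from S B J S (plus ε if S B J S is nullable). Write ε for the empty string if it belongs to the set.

FIRST(C): from C→id false false we get {id}. So FIRST(C) = {id}.
FIRST(J): from J→false false J we get {false}; from J→id C C we get {id}; from J→ε we get {ε}. So FIRST(J) = {ε, false, id}.
FIRST(B): from B→false false num we get {false}; from B→num C we get {num}; from B→J J we get {ε, false, id}. So FIRST(B) = {ε, false, id, num}.
FIRST(S): from S→B we get {ε, false, id, num}; from S→num we get {num}; from S→ε we get {ε}. So FIRST(S) = {ε, false, id, num}.
FIRST(S B J S): take FIRST of each symbol in turn, carrying on past any symbol whose FIRST contains ε; result {ε, false, id, num}.

{ε, false, id, num}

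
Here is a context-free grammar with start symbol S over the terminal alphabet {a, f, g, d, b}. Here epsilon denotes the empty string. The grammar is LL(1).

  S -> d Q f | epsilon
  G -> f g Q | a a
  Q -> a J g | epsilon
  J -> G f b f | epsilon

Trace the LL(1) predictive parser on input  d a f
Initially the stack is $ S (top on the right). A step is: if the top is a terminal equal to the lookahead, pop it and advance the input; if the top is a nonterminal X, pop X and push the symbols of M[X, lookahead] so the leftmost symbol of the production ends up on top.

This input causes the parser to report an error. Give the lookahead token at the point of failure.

     Stack              Input    Action
  1  $ S                d a f $  expand S -> d Q f
  2  $ f Q d            d a f $  match d
  3  $ f Q              a f $    expand Q -> a J g
  4  $ f g J a          a f $    match a
  5  $ f g J            f $      expand J -> G f b f
  6  $ f g f b f G      f $      expand G -> f g Q
  7  $ f g f b f Q g f  f $      match f
  8  $ f g f b f Q g    $        error: top is terminal g but lookahead is $

$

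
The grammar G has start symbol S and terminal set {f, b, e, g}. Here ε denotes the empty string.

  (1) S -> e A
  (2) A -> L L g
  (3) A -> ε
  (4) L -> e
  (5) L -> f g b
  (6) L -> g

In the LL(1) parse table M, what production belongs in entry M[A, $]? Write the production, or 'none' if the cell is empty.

A -> ε

FIRST(S): from S->e A we get {e}. So FIRST(S) = {e}.
FIRST(L): from L->e we get {e}; from L->f g b we get {f}; from L->g we get {g}. So FIRST(L) = {e, f, g}.
FIRST(A): from A->L L g we get {e, f, g}; from A->ε we get {ε}. So FIRST(A) = {ε, e, f, g}.
FOLLOW(S) includes $ since S is the start symbol.
FOLLOW(S): S appears on no right-hand side. Thus FOLLOW(S) = {$}.
FOLLOW(A): in S->e A, the suffix after A is empty, so FOLLOW(A) ⊇ FOLLOW(S) = {$}. Thus FOLLOW(A) = {$}.
For A -> L L g: FIRST(L L g) = {e, f, g}, so it goes in M[A, t] for t ∈ {e, f, g}.
For A -> ε: FIRST(ε) = {ε}, so it goes in M[A, t] for t ∈ {}; since ε ∈ FIRST, also for every t ∈ FOLLOW(A) = {$}.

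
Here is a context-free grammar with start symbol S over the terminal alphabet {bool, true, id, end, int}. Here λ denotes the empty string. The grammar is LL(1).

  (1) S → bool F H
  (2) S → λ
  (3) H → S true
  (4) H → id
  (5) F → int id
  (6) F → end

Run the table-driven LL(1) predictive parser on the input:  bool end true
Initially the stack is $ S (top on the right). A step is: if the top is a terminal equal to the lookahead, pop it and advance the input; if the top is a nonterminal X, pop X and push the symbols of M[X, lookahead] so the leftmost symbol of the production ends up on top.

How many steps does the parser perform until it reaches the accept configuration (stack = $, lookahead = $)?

7

step 1: stack=$ S  input=bool end true $  — expand S → bool F H
step 2: stack=$ H F bool  input=bool end true $  — match bool
step 3: stack=$ H F  input=end true $  — expand F → end
step 4: stack=$ H end  input=end true $  — match end
step 5: stack=$ H  input=true $  — expand H → S true
step 6: stack=$ true S  input=true $  — expand S → λ
step 7: stack=$ true  input=true $  — match true
Accept reached after 7 steps.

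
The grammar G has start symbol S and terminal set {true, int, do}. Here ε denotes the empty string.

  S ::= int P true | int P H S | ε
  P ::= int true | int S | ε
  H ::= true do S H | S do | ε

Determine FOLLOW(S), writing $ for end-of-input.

FIRST(S) = {ε, int}
FIRST(P) = {ε, int}
FIRST(H) = {ε, do, int, true}  (via S do)
FOLLOW(S) includes $ since S is the start symbol.
FOLLOW(S): in S::=int P H S, the suffix after S is empty (adds nothing new); in P::=int S, the suffix after S is empty, so FOLLOW(S) ⊇ FOLLOW(P) = {$, do, int, true}; in H::=true do S H, S is followed by H with FIRST {ε, do, int, true}; in H::=true do S H, the suffix after S is nullable, so FOLLOW(S) ⊇ FOLLOW(H) = {$, do, int, true}; in H::=S do, S is followed by do with FIRST {do}. Thus FOLLOW(S) = {$, do, int, true}.
FOLLOW(P): in S::=int P true, P is followed by true with FIRST {true}; in S::=int P H S, P is followed by H S with FIRST {ε, do, int, true}; in S::=int P H S, the suffix after P is nullable, so FOLLOW(P) ⊇ FOLLOW(S) = {$, do, int, true}. Thus FOLLOW(P) = {$, do, int, true}.
FOLLOW(H): in S::=int P H S, H is followed by S with FIRST {ε, int}; in S::=int P H S, the suffix after H is nullable, so FOLLOW(H) ⊇ FOLLOW(S) = {$, do, int, true}; in H::=true do S H, the suffix after H is empty (adds nothing new). Thus FOLLOW(H) = {$, do, int, true}.

{$, do, int, true}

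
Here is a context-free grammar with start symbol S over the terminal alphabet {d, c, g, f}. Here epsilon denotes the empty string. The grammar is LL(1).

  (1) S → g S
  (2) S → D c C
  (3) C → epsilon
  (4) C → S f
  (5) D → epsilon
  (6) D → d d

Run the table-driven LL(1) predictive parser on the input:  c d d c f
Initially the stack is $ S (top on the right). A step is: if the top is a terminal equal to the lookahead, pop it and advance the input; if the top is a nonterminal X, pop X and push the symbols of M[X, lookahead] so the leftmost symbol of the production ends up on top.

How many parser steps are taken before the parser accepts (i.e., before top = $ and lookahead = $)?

11

      Stack        Input        Action
   1  $ S          c d d c f $  expand S → D c C
   2  $ C c D      c d d c f $  expand D → epsilon
   3  $ C c        c d d c f $  match c
   4  $ C          d d c f $    expand C → S f
   5  $ f S        d d c f $    expand S → D c C
   6  $ f C c D    d d c f $    expand D → d d
   7  $ f C c d d  d d c f $    match d
   8  $ f C c d    d c f $      match d
   9  $ f C c      c f $        match c
  10  $ f C        f $          expand C → epsilon
  11  $ f          f $          match f
Accept reached after 11 steps.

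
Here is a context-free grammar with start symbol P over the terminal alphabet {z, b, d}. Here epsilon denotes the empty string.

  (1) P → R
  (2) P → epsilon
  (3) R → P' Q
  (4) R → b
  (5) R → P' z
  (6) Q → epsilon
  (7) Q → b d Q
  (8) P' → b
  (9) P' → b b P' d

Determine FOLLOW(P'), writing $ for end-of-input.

{$, b, d, z}

FIRST(Q) = {epsilon, b}
FIRST(P') = {b}
FIRST(R) = {b}  (via P' Q, P' z)
FIRST(P) = {epsilon, b}  (via R)
FOLLOW(P) includes $ since P is the start symbol.
FOLLOW(P): P appears on no right-hand side. Thus FOLLOW(P) = {$}.
FOLLOW(R): in P→R, the suffix after R is empty, so FOLLOW(R) ⊇ FOLLOW(P) = {$}. Thus FOLLOW(R) = {$}.
FOLLOW(Q): in R→P' Q, the suffix after Q is empty, so FOLLOW(Q) ⊇ FOLLOW(R) = {$}; in Q→b d Q, the suffix after Q is empty (adds nothing new). Thus FOLLOW(Q) = {$}.
FOLLOW(P'): in R→P' Q, P' is followed by Q with FIRST {epsilon, b}; in R→P' Q, the suffix after P' is nullable, so FOLLOW(P') ⊇ FOLLOW(R) = {$}; in R→P' z, P' is followed by z with FIRST {z}; in P'→b b P' d, P' is followed by d with FIRST {d}. Thus FOLLOW(P') = {$, b, d, z}.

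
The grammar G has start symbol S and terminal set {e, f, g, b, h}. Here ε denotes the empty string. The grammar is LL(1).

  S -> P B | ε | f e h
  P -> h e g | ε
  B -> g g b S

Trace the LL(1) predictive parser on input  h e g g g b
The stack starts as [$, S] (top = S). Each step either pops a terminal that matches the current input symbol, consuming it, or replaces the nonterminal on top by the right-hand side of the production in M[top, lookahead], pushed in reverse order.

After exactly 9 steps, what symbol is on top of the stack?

     Stack      Input          Action
  1  $ S        h e g g g b $  expand S -> P B
  2  $ B P      h e g g g b $  expand P -> h e g
  3  $ B g e h  h e g g g b $  match h
  4  $ B g e    e g g g b $    match e
  5  $ B g      g g g b $      match g
  6  $ B        g g b $        expand B -> g g b S
  7  $ S b g g  g g b $        match g
  8  $ S b g    g b $          match g
  9  $ S b      b $            match b
Stack after step 9: $ S (top = S).

S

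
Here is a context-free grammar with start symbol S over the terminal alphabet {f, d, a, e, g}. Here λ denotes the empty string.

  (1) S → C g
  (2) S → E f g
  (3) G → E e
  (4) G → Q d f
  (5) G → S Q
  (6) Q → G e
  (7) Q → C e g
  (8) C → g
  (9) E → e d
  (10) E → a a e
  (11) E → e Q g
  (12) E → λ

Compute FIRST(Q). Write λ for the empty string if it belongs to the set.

FIRST(C): from C→g we get {g}. So FIRST(C) = {g}.
FIRST(E): from E→e d we get {e}; from E→a a e we get {a}; from E→e Q g we get {e}; from E→λ we get {λ}. So FIRST(E) = {λ, a, e}.
FIRST(S): from S→C g we get {g}; from S→E f g we get {a, e, f}. So FIRST(S) = {a, e, f, g}.
FIRST(G): from G→E e we get {a, e}; from G→Q d f we get {a, e, f, g}; from G→S Q we get {a, e, f, g}. So FIRST(G) = {a, e, f, g}.
FIRST(Q): from Q→G e we get {a, e, f, g}; from Q→C e g we get {g}. So FIRST(Q) = {a, e, f, g}.

{a, e, f, g}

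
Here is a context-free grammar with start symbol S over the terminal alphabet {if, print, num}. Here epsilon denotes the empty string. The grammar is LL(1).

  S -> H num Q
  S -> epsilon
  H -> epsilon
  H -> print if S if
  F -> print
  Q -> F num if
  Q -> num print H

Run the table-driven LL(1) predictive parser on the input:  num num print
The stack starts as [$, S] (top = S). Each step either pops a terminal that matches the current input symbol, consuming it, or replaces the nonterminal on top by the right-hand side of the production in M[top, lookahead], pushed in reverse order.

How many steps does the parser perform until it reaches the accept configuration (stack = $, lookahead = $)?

     Stack          Input            Action
  1  $ S            num num print $  expand S -> H num Q
  2  $ Q num H      num num print $  expand H -> epsilon
  3  $ Q num        num num print $  match num
  4  $ Q            num print $      expand Q -> num print H
  5  $ H print num  num print $      match num
  6  $ H print      print $          match print
  7  $ H            $                expand H -> epsilon
Accept reached after 7 steps.

7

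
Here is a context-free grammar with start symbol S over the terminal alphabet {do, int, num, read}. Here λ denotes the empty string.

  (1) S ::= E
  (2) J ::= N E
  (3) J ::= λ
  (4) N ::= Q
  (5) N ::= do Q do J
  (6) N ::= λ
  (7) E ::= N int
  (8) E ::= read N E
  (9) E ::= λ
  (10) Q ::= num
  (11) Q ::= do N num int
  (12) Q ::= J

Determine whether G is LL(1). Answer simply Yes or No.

FIRST(S) = {λ, do, int, num, read}
FIRST(J) = {λ, do, int, num, read}
FIRST(N) = {λ, do, int, num, read}
FIRST(E) = {λ, do, int, num, read}
FIRST(Q) = {λ, do, int, num, read}
FOLLOW(S) = {$}
FOLLOW(J) = {$, do, int, num, read}
FOLLOW(N) = {$, do, int, num, read}
FOLLOW(E) = {$, do, int, num, read}
FOLLOW(Q) = {$, do, int, num, read}
Cell M[E, do] receives both E ::= N int and E ::= λ — the grammar is not LL(1).

No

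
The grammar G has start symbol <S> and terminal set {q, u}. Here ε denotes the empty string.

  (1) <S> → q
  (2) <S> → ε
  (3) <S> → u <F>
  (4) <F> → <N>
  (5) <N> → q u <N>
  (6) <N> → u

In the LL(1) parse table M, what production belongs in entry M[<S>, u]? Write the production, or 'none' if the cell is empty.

FIRST(<S>): from <S>→q we get {q}; from <S>→ε we get {ε}; from <S>→u <F> we get {u}. So FIRST(<S>) = {ε, q, u}.
FIRST(<N>): from <N>→q u <N> we get {q}; from <N>→u we get {u}. So FIRST(<N>) = {q, u}.
FIRST(<F>): from <F>→<N> we get {q, u}. So FIRST(<F>) = {q, u}.
FOLLOW(<S>) includes $ since <S> is the start symbol.
FOLLOW(<S>): <S> appears on no right-hand side. Thus FOLLOW(<S>) = {$}.
For <S> → q: FIRST(q) = {q}, so it goes in M[<S>, t] for t ∈ {q}.
For <S> → ε: FIRST(ε) = {ε}, so it goes in M[<S>, t] for t ∈ {}; since ε ∈ FIRST, also for every t ∈ FOLLOW(<S>) = {$}.
For <S> → u <F>: FIRST(u <F>) = {u}, so it goes in M[<S>, t] for t ∈ {u}.

<S> → u <F>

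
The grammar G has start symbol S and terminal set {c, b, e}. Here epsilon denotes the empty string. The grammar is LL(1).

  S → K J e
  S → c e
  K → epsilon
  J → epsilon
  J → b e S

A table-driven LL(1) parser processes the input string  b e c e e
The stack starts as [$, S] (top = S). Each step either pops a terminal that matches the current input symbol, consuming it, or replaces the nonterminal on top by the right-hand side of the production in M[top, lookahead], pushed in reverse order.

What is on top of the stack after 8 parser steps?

e

step 1: stack=$ S  input=b e c e e $  — expand S → K J e
step 2: stack=$ e J K  input=b e c e e $  — expand K → epsilon
step 3: stack=$ e J  input=b e c e e $  — expand J → b e S
step 4: stack=$ e S e b  input=b e c e e $  — match b
step 5: stack=$ e S e  input=e c e e $  — match e
step 6: stack=$ e S  input=c e e $  — expand S → c e
step 7: stack=$ e e c  input=c e e $  — match c
step 8: stack=$ e e  input=e e $  — match e
Stack after step 8: $ e (top = e).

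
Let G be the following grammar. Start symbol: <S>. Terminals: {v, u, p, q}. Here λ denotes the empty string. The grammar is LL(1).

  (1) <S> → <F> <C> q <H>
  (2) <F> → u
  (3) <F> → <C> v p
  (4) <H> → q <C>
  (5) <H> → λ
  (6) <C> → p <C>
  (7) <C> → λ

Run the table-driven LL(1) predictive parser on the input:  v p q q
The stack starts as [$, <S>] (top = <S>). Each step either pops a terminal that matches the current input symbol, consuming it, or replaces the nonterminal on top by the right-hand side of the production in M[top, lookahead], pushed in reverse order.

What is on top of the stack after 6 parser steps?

     Stack                Input      Action
  1  $ <S>                v p q q $  expand <S> → <F> <C> q <H>
  2  $ <H> q <C> <F>      v p q q $  expand <F> → <C> v p
  3  $ <H> q <C> p v <C>  v p q q $  expand <C> → λ
  4  $ <H> q <C> p v      v p q q $  match v
  5  $ <H> q <C> p        p q q $    match p
  6  $ <H> q <C>          q q $      expand <C> → λ
Stack after step 6: $ <H> q (top = q).

q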